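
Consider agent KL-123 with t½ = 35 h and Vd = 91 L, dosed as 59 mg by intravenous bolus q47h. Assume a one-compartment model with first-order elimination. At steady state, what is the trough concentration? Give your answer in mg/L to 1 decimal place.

τ/t½ = 47/35 ≈ 1.3429, so fraction remaining f = (1/2)^(47/35) ≈ 0.3942.
At steady state, accumulation factor R = 1/(1 − e^(−kτ)) ≈ 1.6507.
Each bolus raises the concentration by D/Vd = 59/91 ≈ 0.648 mg/L.
Cmax,ss = C₀/(1 − f) ≈ 0.648/0.6058 ≈ 1.070 mg/L.
Steady-state trough Cmin,ss = Cmax,ss·f ≈ 1.070 × 0.3942 ≈ 0.422 mg/L.

0.4 mg/L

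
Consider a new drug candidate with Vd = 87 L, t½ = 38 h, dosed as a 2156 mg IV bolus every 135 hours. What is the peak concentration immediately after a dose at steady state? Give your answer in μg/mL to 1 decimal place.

k = ln2/t½ = ln2/38 ≈ 0.018241 h⁻¹; fraction remaining f = e^(−kτ) = e^(−0.018241×135) ≈ 0.0852.
Accumulation ratio R = 1/(1 − f) ≈ 1/0.9148 ≈ 1.0931.
Single-dose peak C₀ = D/Vd = 2156/87 ≈ 24.782 μg/mL.
Steady-state peak Cmax,ss = C₀·R ≈ 24.782 × 1.0931 ≈ 27.089 μg/mL.

27.1 μg/mL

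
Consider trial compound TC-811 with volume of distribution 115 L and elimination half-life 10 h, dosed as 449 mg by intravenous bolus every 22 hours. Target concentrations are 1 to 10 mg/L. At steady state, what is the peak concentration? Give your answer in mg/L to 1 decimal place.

k = ln2/t½ = ln2/10 ≈ 0.069315 h⁻¹; fraction remaining f = e^(−kτ) = e^(−0.069315×22) ≈ 0.2176.
Accumulation ratio R = 1/(1 − f) ≈ 1/0.7824 ≈ 1.2781.
Each bolus raises the concentration by D/Vd = 449/115 ≈ 3.904 mg/L.
Steady-state peak Cmax,ss = C₀·R ≈ 3.904 × 1.2781 ≈ 4.990 mg/L.
Peak 5.0 mg/L vs MTC 10 mg/L: below toxic threshold.

5.0 mg/L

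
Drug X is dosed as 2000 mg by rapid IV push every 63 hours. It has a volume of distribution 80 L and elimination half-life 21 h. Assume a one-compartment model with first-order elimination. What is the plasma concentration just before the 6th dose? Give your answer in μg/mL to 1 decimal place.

f = (1/2)^(τ/t½) = (1/2)^(63/21) ≈ 0.1250.
C₀ = D/Vd = 2000/80 ≈ 25.000 μg/mL.
Before the 6th dose, 5 doses have been given. Superposition: Cmin = C₀·(f + f² + … + f^5).
≈ 25.000 × (0.1250 + 0.0156 + 0.0020 + 0.0002 + 0.0000) ≈ 25.000 × 0.1428 ≈ 3.570 μg/mL.

3.6 μg/mL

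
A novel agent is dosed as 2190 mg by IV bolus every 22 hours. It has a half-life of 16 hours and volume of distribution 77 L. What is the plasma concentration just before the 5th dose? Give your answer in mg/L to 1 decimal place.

f = (1/2)^(τ/t½) = (1/2)^(22/16) ≈ 0.3856.
C₀ = D/Vd = 2190/77 ≈ 28.442 mg/L.
Before the 5th dose, 4 doses have been given. Superposition: Cmin = C₀·(f + f² + … + f^4).
≈ 28.442 × (0.3856 + 0.1487 + 0.0573 + 0.0221) ≈ 28.442 × 0.6137 ≈ 17.455 mg/L.

17.5 mg/L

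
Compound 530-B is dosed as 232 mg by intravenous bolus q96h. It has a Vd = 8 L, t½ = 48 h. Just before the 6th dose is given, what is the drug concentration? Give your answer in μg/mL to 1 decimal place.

f = (1/2)^(τ/t½) = (1/2)^(96/48) ≈ 0.2500.
C₀ = D/Vd = 232/8 ≈ 29.000 μg/mL.
Before the 6th dose, 5 doses have been given. Superposition: Cmin = C₀·(f + f² + … + f^5).
≈ 29.000 × (0.2500 + 0.0625 + 0.0156 + 0.0039 + 0.0010) ≈ 29.000 × 0.3330 ≈ 9.657 μg/mL.

9.7 μg/mL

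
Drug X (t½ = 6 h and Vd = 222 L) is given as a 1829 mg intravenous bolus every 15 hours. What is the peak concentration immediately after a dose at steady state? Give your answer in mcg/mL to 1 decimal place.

k = ln2/t½ = ln2/6 ≈ 0.115525 h⁻¹; fraction remaining f = e^(−kτ) = e^(−0.115525×15) ≈ 0.1768.
Accumulation ratio R = 1/(1 − f) ≈ 1/0.8232 ≈ 1.2148.
Each bolus raises the concentration by D/Vd = 1829/222 ≈ 8.239 mcg/mL.
Cmax,ss = C₀/(1 − f) ≈ 8.239/0.8232 ≈ 10.009 mcg/mL.

10.0 mcg/mL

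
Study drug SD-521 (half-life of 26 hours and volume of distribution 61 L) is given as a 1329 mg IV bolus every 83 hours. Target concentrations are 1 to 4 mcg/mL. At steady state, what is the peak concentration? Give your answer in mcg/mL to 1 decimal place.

24.5 mcg/mL

Over one 83-h interval, 83/26 ≈ 3.1923 half-lives elapse, leaving f ≈ 0.1094 of each dose.
At steady state, accumulation factor R = 1/(1 − e^(−kτ)) ≈ 1.1228.
Single-dose peak C₀ = D/Vd = 1329/61 ≈ 21.787 mcg/mL.
Cmax,ss = C₀/(1 − f) ≈ 21.787/0.8906 ≈ 24.463 mcg/mL.
Peak 24.5 mcg/mL vs MTC 4 mcg/mL: exceeds toxic threshold.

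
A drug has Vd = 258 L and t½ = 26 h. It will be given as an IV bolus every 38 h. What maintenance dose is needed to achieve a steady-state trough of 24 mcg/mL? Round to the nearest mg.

10861 mg

τ/t½ = 38/26 ≈ 1.4615, so f = (1/2)^(38/26) ≈ 0.363106.
Cmin,ss = (D/Vd)·f/(1−f), so D = Cmin,ss·Vd·(1−f)/f.
D = 24 × 258 × (1−f)/f ≈ 24 × 258 × 1.75402 ≈ 10860.89 mg.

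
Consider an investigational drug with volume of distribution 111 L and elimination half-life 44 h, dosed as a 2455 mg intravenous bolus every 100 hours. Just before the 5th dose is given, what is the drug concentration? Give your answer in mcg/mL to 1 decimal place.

5.8 mcg/mL

f = (1/2)^(τ/t½) = (1/2)^(100/44) ≈ 0.2069.
C₀ = D/Vd = 2455/111 ≈ 22.117 mcg/mL.
Before the 5th dose, 4 doses have been given. Superposition: Cmin = C₀·(f + f² + … + f^4).
≈ 22.117 × (0.2069 + 0.0428 + 0.0089 + 0.0018) ≈ 22.117 × 0.2604 ≈ 5.759 mcg/mL.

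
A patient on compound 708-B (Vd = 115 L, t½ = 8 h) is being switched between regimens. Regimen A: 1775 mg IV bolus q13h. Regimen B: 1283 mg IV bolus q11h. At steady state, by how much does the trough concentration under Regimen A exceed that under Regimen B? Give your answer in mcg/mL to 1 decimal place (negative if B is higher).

Regimen A: f = (1/2)^(13/8) ≈ 0.3242; Cmin,ss = (1775/115)·f/(1−f) ≈ 7.404 mcg/mL.
Regimen B: f = (1/2)^(11/8) ≈ 0.3856; Cmin,ss = (1283/115)·f/(1−f) ≈ 7.002 mcg/mL.
Difference ≈ 7.404 − 7.002 ≈ 0.402 mcg/mL.

0.4 mcg/mL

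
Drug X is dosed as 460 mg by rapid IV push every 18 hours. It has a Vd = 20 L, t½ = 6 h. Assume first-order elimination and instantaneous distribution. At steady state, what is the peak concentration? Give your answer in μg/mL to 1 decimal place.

The dosing interval is 3 half-lives, so f = 2^(−3) = 0.125.
Accumulation ratio R = 1/(1 − f) = 1/0.875 = 8/7.
Single-dose peak C₀ = D/Vd = 460/20 = 23 μg/mL.
Steady-state peak Cmax,ss = C₀·R = 23 × 8/7 ≈ 26.286 μg/mL.

26.3 μg/mL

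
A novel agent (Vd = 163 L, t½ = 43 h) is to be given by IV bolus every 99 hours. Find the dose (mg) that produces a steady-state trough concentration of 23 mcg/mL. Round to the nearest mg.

14743 mg

τ/t½ = 99/43 ≈ 2.3023, so f = (1/2)^(99/43) ≈ 0.202736.
Cmin,ss = (D/Vd)·f/(1−f), so D = Cmin,ss·Vd·(1−f)/f.
D = 23 × 163 × (1−f)/f ≈ 23 × 163 × 3.93252 ≈ 14743.02 mg.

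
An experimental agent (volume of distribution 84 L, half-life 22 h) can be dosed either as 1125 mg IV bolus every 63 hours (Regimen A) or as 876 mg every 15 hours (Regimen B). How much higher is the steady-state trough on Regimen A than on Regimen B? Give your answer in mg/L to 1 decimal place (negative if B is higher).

Regimen A: f = (1/2)^(63/22) ≈ 0.1374; Cmin,ss = (1125/84)·f/(1−f) ≈ 2.133 mg/L.
Regimen B: f = (1/2)^(15/22) ≈ 0.6234; Cmin,ss = (876/84)·f/(1−f) ≈ 17.263 mg/L.
Difference ≈ 2.133 − 17.263 ≈ -15.130 mg/L.

-15.1 mg/L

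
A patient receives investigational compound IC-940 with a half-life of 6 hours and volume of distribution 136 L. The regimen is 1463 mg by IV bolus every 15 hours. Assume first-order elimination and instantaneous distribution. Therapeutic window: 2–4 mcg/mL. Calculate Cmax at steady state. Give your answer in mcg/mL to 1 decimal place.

k = ln2/t½ = ln2/6 ≈ 0.115525 h⁻¹; fraction remaining f = e^(−kτ) = e^(−0.115525×15) ≈ 0.1768.
Accumulation ratio R = 1/(1 − f) ≈ 1/0.8232 ≈ 1.2148.
Each bolus raises the concentration by D/Vd = 1463/136 ≈ 10.757 mcg/mL.
Cmax,ss = C₀/(1 − f) ≈ 10.757/0.8232 ≈ 13.067 mcg/mL.
Peak 13.1 mcg/mL vs MTC 4 mcg/mL: exceeds toxic threshold.

13.1 mcg/mL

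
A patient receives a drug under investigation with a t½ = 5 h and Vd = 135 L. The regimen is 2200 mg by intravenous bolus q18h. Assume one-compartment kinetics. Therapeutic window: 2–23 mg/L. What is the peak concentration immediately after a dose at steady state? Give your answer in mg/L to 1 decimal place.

17.8 mg/L

Over one 18-h interval, 18/5 ≈ 3.6 half-lives elapse, leaving f ≈ 0.0825 of each dose.
Accumulation ratio R = 1/(1 − f) ≈ 1/0.9175 ≈ 1.0899.
Each bolus raises the concentration by D/Vd = 2200/135 ≈ 16.296 mg/L.
Steady-state peak Cmax,ss = C₀·R ≈ 16.296 × 1.0899 ≈ 17.761 mg/L.
Peak 17.8 mg/L vs MTC 23 mg/L: below toxic threshold.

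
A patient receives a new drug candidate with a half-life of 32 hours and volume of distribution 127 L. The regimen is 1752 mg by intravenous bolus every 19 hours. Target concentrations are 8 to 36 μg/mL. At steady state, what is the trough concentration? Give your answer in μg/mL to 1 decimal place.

k = ln2/t½ = ln2/32 ≈ 0.021661 h⁻¹; fraction remaining f = e^(−kτ) = e^(−0.021661×19) ≈ 0.6626.
At steady state, accumulation factor R = 1/(1 − e^(−kτ)) ≈ 2.9638.
Each bolus raises the concentration by D/Vd = 1752/127 ≈ 13.795 μg/mL.
Cmax,ss = C₀/(1 − f) ≈ 13.795/0.3374 ≈ 40.886 μg/mL.
One interval later, Cmin,ss = Cmax,ss·e^(−kτ) ≈ 40.886 × 0.6626 ≈ 27.091 μg/mL.
Trough 27.1 μg/mL vs MEC 8 μg/mL: adequate.

27.1 μg/mL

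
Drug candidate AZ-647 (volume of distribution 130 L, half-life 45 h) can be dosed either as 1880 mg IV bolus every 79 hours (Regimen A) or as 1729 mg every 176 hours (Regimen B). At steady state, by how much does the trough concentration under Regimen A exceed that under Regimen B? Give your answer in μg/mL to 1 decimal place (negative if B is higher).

Regimen A: f = (1/2)^(79/45) ≈ 0.2962; Cmin,ss = (1880/130)·f/(1−f) ≈ 6.086 μg/mL.
Regimen B: f = (1/2)^(176/45) ≈ 0.0665; Cmin,ss = (1729/130)·f/(1−f) ≈ 0.947 μg/mL.
Difference ≈ 6.086 − 0.947 ≈ 5.139 μg/mL.

5.1 μg/mL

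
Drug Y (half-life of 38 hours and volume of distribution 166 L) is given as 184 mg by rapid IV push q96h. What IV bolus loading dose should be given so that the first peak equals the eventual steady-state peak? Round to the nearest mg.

f = (1/2)^(96/38) ≈ 0.173581; accumulation ratio R = 1/(1−f) ≈ 1.21004.
Loading dose to hit Cmax,ss on first dose: D_load = D_maint·R ≈ 184 × 1.21004 ≈ 222.65 mg.

223 mg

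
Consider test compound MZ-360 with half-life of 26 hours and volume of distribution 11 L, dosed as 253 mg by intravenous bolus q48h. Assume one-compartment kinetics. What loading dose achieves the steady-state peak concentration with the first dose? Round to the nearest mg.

350 mg

f = (1/2)^(48/26) ≈ 0.278133; accumulation ratio R = 1/(1−f) ≈ 1.38530.
Loading dose to hit Cmax,ss on first dose: D_load = D_maint·R ≈ 253 × 1.38530 ≈ 350.48 mg.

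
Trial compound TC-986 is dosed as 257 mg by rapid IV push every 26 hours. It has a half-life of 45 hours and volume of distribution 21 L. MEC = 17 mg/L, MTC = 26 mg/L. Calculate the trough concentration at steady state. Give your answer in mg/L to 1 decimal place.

Over one 26-h interval, 26/45 ≈ 0.57778 half-lives elapse, leaving f ≈ 0.6700 of each dose.
At steady state, accumulation factor R = 1/(1 − e^(−kτ)) ≈ 3.0303.
Single-dose peak C₀ = D/Vd = 257/21 ≈ 12.238 mg/L.
Cmax,ss = C₀/(1 − f) ≈ 12.238/0.3300 ≈ 37.085 mg/L.
One interval later, Cmin,ss = Cmax,ss·e^(−kτ) ≈ 37.085 × 0.6700 ≈ 24.847 mg/L.
Trough 24.8 mg/L vs MEC 17 mg/L: adequate.

24.8 mg/L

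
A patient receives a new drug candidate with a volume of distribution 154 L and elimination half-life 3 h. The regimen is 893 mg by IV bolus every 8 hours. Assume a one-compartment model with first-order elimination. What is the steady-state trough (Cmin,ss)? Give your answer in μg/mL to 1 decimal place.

k = ln2/t½ = ln2/3 ≈ 0.231049 h⁻¹; fraction remaining f = e^(−kτ) = e^(−0.231049×8) ≈ 0.1575.
Each bolus raises the concentration by D/Vd = 893/154 ≈ 5.799 μg/mL.
Steady-state trough Cmin,ss = C₀·f/(1−f) ≈ 5.799 × 0.1575/0.8425 ≈ 1.084 μg/mL.

1.1 μg/mL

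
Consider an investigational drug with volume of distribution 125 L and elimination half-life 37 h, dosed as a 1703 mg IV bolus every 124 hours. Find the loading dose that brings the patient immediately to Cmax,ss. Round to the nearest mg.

1888 mg

f = (1/2)^(124/37) ≈ 0.097981; accumulation ratio R = 1/(1−f) ≈ 1.10862.
Loading dose to hit Cmax,ss on first dose: D_load = D_maint·R ≈ 1703 × 1.10862 ≈ 1887.98 mg.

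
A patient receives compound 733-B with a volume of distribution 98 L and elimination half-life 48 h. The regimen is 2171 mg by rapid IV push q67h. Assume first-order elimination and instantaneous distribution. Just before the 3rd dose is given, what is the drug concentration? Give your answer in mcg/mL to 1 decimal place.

f = (1/2)^(τ/t½) = (1/2)^(67/48) ≈ 0.3800.
C₀ = D/Vd = 2171/98 ≈ 22.153 mcg/mL.
Before the 3rd dose, 2 doses have been given. Superposition: Cmin = C₀·(f + f²).
≈ 22.153 × (0.3800 + 0.1444) ≈ 22.153 × 0.5244 ≈ 11.617 mcg/mL.

11.6 mcg/mL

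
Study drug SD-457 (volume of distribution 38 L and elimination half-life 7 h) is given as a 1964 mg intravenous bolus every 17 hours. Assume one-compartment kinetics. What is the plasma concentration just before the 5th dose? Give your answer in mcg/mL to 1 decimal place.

f = (1/2)^(τ/t½) = (1/2)^(17/7) ≈ 0.1857.
C₀ = D/Vd = 1964/38 ≈ 51.684 mcg/mL.
Before the 5th dose, 4 doses have been given. Superposition: Cmin = C₀·(f + f² + … + f^4).
≈ 51.684 × (0.1857 + 0.0345 + 0.0064 + 0.0012) ≈ 51.684 × 0.2278 ≈ 11.774 mcg/mL.

11.8 mcg/mL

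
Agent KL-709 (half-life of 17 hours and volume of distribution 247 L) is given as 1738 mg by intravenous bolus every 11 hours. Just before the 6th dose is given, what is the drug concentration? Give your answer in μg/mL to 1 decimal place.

f = (1/2)^(τ/t½) = (1/2)^(11/17) ≈ 0.6386.
C₀ = D/Vd = 1738/247 ≈ 7.036 μg/mL.
Before the 6th dose, 5 doses have been given. Superposition: Cmin = C₀·(f + f² + … + f^5).
≈ 7.036 × (0.6386 + 0.4078 + 0.2604 + 0.1663 + 0.1062) ≈ 7.036 × 1.5793 ≈ 11.112 μg/mL.

11.1 μg/mL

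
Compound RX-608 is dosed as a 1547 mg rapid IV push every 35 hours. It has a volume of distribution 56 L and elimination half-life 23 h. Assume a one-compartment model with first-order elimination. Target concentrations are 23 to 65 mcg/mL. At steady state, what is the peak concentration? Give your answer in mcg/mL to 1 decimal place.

k = ln2/t½ = ln2/23 ≈ 0.030137 h⁻¹; fraction remaining f = e^(−kτ) = e^(−0.030137×35) ≈ 0.3483.
Accumulation ratio R = 1/(1 − f) ≈ 1/0.6517 ≈ 1.5344.
Each bolus raises the concentration by D/Vd = 1547/56 ≈ 27.625 mcg/mL.
Steady-state peak Cmax,ss = C₀·R ≈ 27.625 × 1.5344 ≈ 42.388 mcg/mL.
Peak 42.4 mcg/mL vs MTC 65 mcg/mL: below toxic threshold.

42.4 mcg/mL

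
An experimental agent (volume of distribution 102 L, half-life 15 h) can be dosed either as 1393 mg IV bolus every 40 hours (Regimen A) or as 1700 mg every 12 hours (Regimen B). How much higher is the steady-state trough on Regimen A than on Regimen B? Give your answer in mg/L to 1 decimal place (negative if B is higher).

-19.9 mg/L

Regimen A: f = (1/2)^(40/15) ≈ 0.1575; Cmin,ss = (1393/102)·f/(1−f) ≈ 2.553 mg/L.
Regimen B: f = (1/2)^(12/15) ≈ 0.5743; Cmin,ss = (1700/102)·f/(1−f) ≈ 22.485 mg/L.
Difference ≈ 2.553 − 22.485 ≈ -19.932 mg/L.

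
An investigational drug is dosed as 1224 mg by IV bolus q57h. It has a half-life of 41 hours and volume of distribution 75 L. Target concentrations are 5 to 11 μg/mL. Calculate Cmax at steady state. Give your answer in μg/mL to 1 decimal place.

k = ln2/t½ = ln2/41 ≈ 0.016906 h⁻¹; fraction remaining f = e^(−kτ) = e^(−0.016906×57) ≈ 0.3815.
At steady state, accumulation factor R = 1/(1 − e^(−kτ)) ≈ 1.6168.
Each bolus raises the concentration by D/Vd = 1224/75 ≈ 16.320 μg/mL.
Steady-state peak Cmax,ss = C₀·R ≈ 16.320 × 1.6168 ≈ 26.386 μg/mL.
Peak 26.4 μg/mL vs MTC 11 μg/mL: exceeds toxic threshold.

26.4 μg/mL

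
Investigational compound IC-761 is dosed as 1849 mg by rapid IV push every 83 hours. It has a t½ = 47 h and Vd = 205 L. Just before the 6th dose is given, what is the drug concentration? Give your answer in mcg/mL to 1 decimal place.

f = (1/2)^(τ/t½) = (1/2)^(83/47) ≈ 0.2940.
C₀ = D/Vd = 1849/205 ≈ 9.020 mcg/mL.
Before the 6th dose, 5 doses have been given. Superposition: Cmin = C₀·(f + f² + … + f^5).
≈ 9.020 × (0.2940 + 0.0864 + 0.0254 + 0.0075 + 0.0022) ≈ 9.020 × 0.4155 ≈ 3.748 mcg/mL.

3.7 mcg/mL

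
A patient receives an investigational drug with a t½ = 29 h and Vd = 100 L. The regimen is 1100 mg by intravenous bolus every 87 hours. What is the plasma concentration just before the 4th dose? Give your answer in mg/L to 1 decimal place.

1.6 mg/L

f = (1/2)^(τ/t½) = (1/2)^(87/29) ≈ 0.1250.
C₀ = D/Vd = 1100/100 ≈ 11.000 mg/L.
Before the 4th dose, 3 doses have been given. Superposition: Cmin = C₀·(f + f² + … + f^3).
≈ 11.000 × (0.1250 + 0.0156 + 0.0020) ≈ 11.000 × 0.1426 ≈ 1.569 mg/L.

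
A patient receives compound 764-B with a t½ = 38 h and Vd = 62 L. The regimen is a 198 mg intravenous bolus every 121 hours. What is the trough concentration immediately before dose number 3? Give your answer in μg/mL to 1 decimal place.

0.4 μg/mL

f = (1/2)^(τ/t½) = (1/2)^(121/38) ≈ 0.1100.
C₀ = D/Vd = 198/62 ≈ 3.194 μg/mL.
Before the 3rd dose, 2 doses have been given. Superposition: Cmin = C₀·(f + f²).
≈ 3.194 × (0.1100 + 0.0121) ≈ 3.194 × 0.1221 ≈ 0.390 μg/mL.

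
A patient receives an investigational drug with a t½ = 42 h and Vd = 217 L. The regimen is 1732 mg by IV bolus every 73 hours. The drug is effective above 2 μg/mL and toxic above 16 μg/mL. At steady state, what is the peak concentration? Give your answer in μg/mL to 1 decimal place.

11.4 μg/mL

τ/t½ = 73/42 ≈ 1.7381, so fraction remaining f = (1/2)^(73/42) ≈ 0.2998.
At steady state, accumulation factor R = 1/(1 − e^(−kτ)) ≈ 1.4282.
Each bolus raises the concentration by D/Vd = 1732/217 ≈ 7.982 μg/mL.
Steady-state peak Cmax,ss = C₀·R ≈ 7.982 × 1.4282 ≈ 11.400 μg/mL.
Peak 11.4 μg/mL vs MTC 16 μg/mL: below toxic threshold.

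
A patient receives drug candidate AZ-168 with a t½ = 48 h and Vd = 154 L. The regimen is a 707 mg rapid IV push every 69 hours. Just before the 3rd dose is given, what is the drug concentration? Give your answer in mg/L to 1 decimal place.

2.3 mg/L

f = (1/2)^(τ/t½) = (1/2)^(69/48) ≈ 0.3692.
C₀ = D/Vd = 707/154 ≈ 4.591 mg/L.
Before the 3rd dose, 2 doses have been given. Superposition: Cmin = C₀·(f + f²).
≈ 4.591 × (0.3692 + 0.1363) ≈ 4.591 × 0.5055 ≈ 2.321 mg/L.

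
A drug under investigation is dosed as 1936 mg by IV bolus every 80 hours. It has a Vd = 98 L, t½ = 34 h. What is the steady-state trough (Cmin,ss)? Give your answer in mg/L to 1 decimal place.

k = ln2/t½ = ln2/34 ≈ 0.020387 h⁻¹; fraction remaining f = e^(−kτ) = e^(−0.020387×80) ≈ 0.1957.
Each bolus raises the concentration by D/Vd = 1936/98 ≈ 19.755 mg/L.
Steady-state trough Cmin,ss = C₀·f/(1−f) ≈ 19.755 × 0.1957/0.8043 ≈ 4.807 mg/L.

4.8 mg/L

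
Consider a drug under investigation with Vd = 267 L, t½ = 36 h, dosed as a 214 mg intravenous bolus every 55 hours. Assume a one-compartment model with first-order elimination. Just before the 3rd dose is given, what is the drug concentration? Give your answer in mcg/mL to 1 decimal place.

f = (1/2)^(τ/t½) = (1/2)^(55/36) ≈ 0.3468.
C₀ = D/Vd = 214/267 ≈ 0.801 mcg/mL.
Before the 3rd dose, 2 doses have been given. Superposition: Cmin = C₀·(f + f²).
≈ 0.801 × (0.3468 + 0.1203) ≈ 0.801 × 0.4671 ≈ 0.374 mcg/mL.

0.4 mcg/mL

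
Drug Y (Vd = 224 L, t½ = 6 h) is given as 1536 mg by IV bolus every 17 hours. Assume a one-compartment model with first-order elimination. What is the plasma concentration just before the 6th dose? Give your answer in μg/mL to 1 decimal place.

1.1 μg/mL

f = (1/2)^(τ/t½) = (1/2)^(17/6) ≈ 0.1403.
C₀ = D/Vd = 1536/224 ≈ 6.857 μg/mL.
Before the 6th dose, 5 doses have been given. Superposition: Cmin = C₀·(f + f² + … + f^5).
≈ 6.857 × (0.1403 + 0.0197 + 0.0028 + 0.0004 + 0.0001) ≈ 6.857 × 0.1633 ≈ 1.120 μg/mL.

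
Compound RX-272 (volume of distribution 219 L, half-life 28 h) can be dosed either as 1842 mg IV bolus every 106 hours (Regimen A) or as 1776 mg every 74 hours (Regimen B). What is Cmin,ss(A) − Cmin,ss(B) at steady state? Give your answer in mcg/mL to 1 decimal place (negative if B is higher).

Regimen A: f = (1/2)^(106/28) ≈ 0.0725; Cmin,ss = (1842/219)·f/(1−f) ≈ 0.657 mcg/mL.
Regimen B: f = (1/2)^(74/28) ≈ 0.1601; Cmin,ss = (1776/219)·f/(1−f) ≈ 1.546 mcg/mL.
Difference ≈ 0.657 − 1.546 ≈ -0.889 mcg/mL.

-0.9 mcg/mL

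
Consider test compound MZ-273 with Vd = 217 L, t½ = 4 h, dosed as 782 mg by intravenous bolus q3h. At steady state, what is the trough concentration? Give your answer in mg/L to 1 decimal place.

τ/t½ = 3/4 ≈ 0.75, so fraction remaining f = (1/2)^(3/4) ≈ 0.5946.
Each bolus raises the concentration by D/Vd = 782/217 ≈ 3.604 mg/L.
Steady-state trough Cmin,ss = C₀·f/(1−f) ≈ 3.604 × 0.5946/0.4054 ≈ 5.286 mg/L.

5.3 mg/L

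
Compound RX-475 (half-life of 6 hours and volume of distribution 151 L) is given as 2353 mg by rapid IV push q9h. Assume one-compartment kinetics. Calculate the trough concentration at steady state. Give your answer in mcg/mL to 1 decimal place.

k = ln2/t½ = ln2/6 ≈ 0.115525 h⁻¹; fraction remaining f = e^(−kτ) = e^(−0.115525×9) ≈ 0.3536.
Each bolus raises the concentration by D/Vd = 2353/151 ≈ 15.583 mcg/mL.
Steady-state trough Cmin,ss = C₀·f/(1−f) ≈ 15.583 × 0.3536/0.6464 ≈ 8.524 mcg/mL.

8.5 mcg/mL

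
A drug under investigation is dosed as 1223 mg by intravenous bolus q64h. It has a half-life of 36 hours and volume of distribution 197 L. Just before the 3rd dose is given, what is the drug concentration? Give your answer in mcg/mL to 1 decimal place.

2.3 mcg/mL

f = (1/2)^(τ/t½) = (1/2)^(64/36) ≈ 0.2916.
C₀ = D/Vd = 1223/197 ≈ 6.208 mcg/mL.
Before the 3rd dose, 2 doses have been given. Superposition: Cmin = C₀·(f + f²).
≈ 6.208 × (0.2916 + 0.0850) ≈ 6.208 × 0.3766 ≈ 2.338 mcg/mL.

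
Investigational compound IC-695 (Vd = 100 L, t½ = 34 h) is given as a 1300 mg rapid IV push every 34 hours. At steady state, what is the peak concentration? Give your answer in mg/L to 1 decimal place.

The dosing interval is 1 half-life, so f = 2^(−1) = 0.5.
At steady state, R = 1/(1 − 0.5) = 2/1.
Single-dose peak C₀ = D/Vd = 1300/100 = 13 mg/L.
Steady-state peak Cmax,ss = C₀·R = 13 × 2/1 ≈ 26.000 mg/L.

26.0 mg/L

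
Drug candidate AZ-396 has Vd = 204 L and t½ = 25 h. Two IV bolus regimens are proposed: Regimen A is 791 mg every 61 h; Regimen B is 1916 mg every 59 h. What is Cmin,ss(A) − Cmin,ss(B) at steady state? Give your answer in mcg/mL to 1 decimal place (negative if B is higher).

-1.4 mcg/mL

Regimen A: f = (1/2)^(61/25) ≈ 0.1843; Cmin,ss = (791/204)·f/(1−f) ≈ 0.876 mcg/mL.
Regimen B: f = (1/2)^(59/25) ≈ 0.1948; Cmin,ss = (1916/204)·f/(1−f) ≈ 2.272 mcg/mL.
Difference ≈ 0.876 − 2.272 ≈ -1.396 mcg/mL.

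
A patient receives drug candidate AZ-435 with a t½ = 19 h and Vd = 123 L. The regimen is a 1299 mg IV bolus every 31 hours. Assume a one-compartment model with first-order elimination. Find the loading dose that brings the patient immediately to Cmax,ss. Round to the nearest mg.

1918 mg

f = (1/2)^(31/19) ≈ 0.322735; accumulation ratio R = 1/(1−f) ≈ 1.47653.
Loading dose to hit Cmax,ss on first dose: D_load = D_maint·R ≈ 1299 × 1.47653 ≈ 1918.01 mg.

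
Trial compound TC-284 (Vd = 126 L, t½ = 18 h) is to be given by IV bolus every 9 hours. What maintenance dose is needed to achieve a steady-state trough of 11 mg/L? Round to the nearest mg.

τ/t½ = 9/18 ≈ 0.5, so f = (1/2)^(9/18) ≈ 0.707107.
Cmin,ss = (D/Vd)·f/(1−f), so D = Cmin,ss·Vd·(1−f)/f.
D = 11 × 126 × (1−f)/f ≈ 11 × 126 × 0.41421 ≈ 574.10 mg.

574 mg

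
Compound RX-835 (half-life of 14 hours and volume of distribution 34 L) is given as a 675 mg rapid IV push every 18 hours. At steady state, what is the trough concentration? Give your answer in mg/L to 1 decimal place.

Over one 18-h interval, 18/14 ≈ 1.2857 half-lives elapse, leaving f ≈ 0.4102 of each dose.
Accumulation ratio R = 1/(1 − f) ≈ 1/0.5898 ≈ 1.6955.
Each bolus raises the concentration by D/Vd = 675/34 ≈ 19.853 mg/L.
Steady-state peak Cmax,ss = C₀·R ≈ 19.853 × 1.6955 ≈ 33.661 mg/L.
Steady-state trough Cmin,ss = Cmax,ss·f ≈ 33.661 × 0.4102 ≈ 13.808 mg/L.

13.8 mg/L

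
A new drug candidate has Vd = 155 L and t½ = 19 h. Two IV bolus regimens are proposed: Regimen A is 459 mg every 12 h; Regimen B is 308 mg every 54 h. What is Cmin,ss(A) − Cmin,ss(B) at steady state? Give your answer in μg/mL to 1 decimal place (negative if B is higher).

Regimen A: f = (1/2)^(12/19) ≈ 0.6455; Cmin,ss = (459/155)·f/(1−f) ≈ 5.392 μg/mL.
Regimen B: f = (1/2)^(54/19) ≈ 0.1395; Cmin,ss = (308/155)·f/(1−f) ≈ 0.322 μg/mL.
Difference ≈ 5.392 − 0.322 ≈ 5.070 μg/mL.

5.1 μg/mL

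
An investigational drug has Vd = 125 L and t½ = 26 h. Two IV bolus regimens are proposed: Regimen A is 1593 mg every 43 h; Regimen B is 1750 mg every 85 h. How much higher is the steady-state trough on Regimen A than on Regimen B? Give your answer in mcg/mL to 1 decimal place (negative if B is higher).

4.3 mcg/mL

Regimen A: f = (1/2)^(43/26) ≈ 0.3178; Cmin,ss = (1593/125)·f/(1−f) ≈ 5.937 mcg/mL.
Regimen B: f = (1/2)^(85/26) ≈ 0.1037; Cmin,ss = (1750/125)·f/(1−f) ≈ 1.620 mcg/mL.
Difference ≈ 5.937 − 1.620 ≈ 4.317 mcg/mL.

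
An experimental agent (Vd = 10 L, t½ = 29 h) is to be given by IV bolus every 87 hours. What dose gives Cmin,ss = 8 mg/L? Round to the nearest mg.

τ/t½ = 87/29 ≈ 3, so f = (1/2)^(87/29) ≈ 0.125000.
Cmin,ss = (D/Vd)·f/(1−f), so D = Cmin,ss·Vd·(1−f)/f.
D = 8 × 10 × (1−f)/f ≈ 8 × 10 × 7.00000 ≈ 560.00 mg.

560 mg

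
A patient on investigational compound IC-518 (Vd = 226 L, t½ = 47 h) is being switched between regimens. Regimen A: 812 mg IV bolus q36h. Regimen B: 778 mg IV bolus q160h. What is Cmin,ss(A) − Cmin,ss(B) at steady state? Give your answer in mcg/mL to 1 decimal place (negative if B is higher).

Regimen A: f = (1/2)^(36/47) ≈ 0.5881; Cmin,ss = (812/226)·f/(1−f) ≈ 5.130 mcg/mL.
Regimen B: f = (1/2)^(160/47) ≈ 0.0945; Cmin,ss = (778/226)·f/(1−f) ≈ 0.359 mcg/mL.
Difference ≈ 5.130 − 0.359 ≈ 4.771 mcg/mL.

4.8 mcg/mL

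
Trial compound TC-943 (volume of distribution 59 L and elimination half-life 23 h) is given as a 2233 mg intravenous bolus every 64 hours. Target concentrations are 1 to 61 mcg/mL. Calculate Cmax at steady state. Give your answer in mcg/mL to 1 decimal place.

44.3 mcg/mL

k = ln2/t½ = ln2/23 ≈ 0.030137 h⁻¹; fraction remaining f = e^(−kτ) = e^(−0.030137×64) ≈ 0.1453.
At steady state, accumulation factor R = 1/(1 − e^(−kτ)) ≈ 1.1700.
Each bolus raises the concentration by D/Vd = 2233/59 ≈ 37.847 mcg/mL.
Steady-state peak Cmax,ss = C₀·R ≈ 37.847 × 1.1700 ≈ 44.281 mcg/mL.
Peak 44.3 mcg/mL vs MTC 61 mcg/mL: below toxic threshold.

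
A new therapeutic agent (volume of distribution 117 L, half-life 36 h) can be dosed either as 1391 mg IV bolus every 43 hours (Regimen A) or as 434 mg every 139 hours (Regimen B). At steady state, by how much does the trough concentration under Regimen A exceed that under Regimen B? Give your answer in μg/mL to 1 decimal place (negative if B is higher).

Regimen A: f = (1/2)^(43/36) ≈ 0.4370; Cmin,ss = (1391/117)·f/(1−f) ≈ 9.228 μg/mL.
Regimen B: f = (1/2)^(139/36) ≈ 0.0688; Cmin,ss = (434/117)·f/(1−f) ≈ 0.274 μg/mL.
Difference ≈ 9.228 − 0.274 ≈ 8.954 μg/mL.

9.0 μg/mL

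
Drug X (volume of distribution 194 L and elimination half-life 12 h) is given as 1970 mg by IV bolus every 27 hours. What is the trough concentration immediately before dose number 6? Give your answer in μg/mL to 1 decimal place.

f = (1/2)^(τ/t½) = (1/2)^(27/12) ≈ 0.2102.
C₀ = D/Vd = 1970/194 ≈ 10.155 μg/mL.
Before the 6th dose, 5 doses have been given. Superposition: Cmin = C₀·(f + f² + … + f^5).
≈ 10.155 × (0.2102 + 0.0442 + 0.0093 + 0.0020 + 0.0004) ≈ 10.155 × 0.2661 ≈ 2.702 μg/mL.

2.7 μg/mL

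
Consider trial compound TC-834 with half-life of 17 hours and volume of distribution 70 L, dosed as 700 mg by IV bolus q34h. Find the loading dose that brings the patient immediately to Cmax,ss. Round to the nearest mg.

933 mg

f = (1/2)^(34/17) ≈ 0.250000; accumulation ratio R = 1/(1−f) ≈ 1.33333.
Loading dose to hit Cmax,ss on first dose: D_load = D_maint·R ≈ 700 × 1.33333 ≈ 933.33 mg.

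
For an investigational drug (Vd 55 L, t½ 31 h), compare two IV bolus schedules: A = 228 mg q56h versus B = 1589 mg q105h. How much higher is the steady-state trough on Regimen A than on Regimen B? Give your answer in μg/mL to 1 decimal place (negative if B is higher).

Regimen A: f = (1/2)^(56/31) ≈ 0.2859; Cmin,ss = (228/55)·f/(1−f) ≈ 1.660 μg/mL.
Regimen B: f = (1/2)^(105/31) ≈ 0.0956; Cmin,ss = (1589/55)·f/(1−f) ≈ 3.054 μg/mL.
Difference ≈ 1.660 − 3.054 ≈ -1.394 μg/mL.

-1.4 μg/mL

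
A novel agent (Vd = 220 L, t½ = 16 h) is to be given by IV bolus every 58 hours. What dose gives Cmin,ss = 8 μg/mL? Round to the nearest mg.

19954 mg

τ/t½ = 58/16 ≈ 3.625, so f = (1/2)^(58/16) ≈ 0.081052.
Cmin,ss = (D/Vd)·f/(1−f), so D = Cmin,ss·Vd·(1−f)/f.
D = 8 × 220 × (1−f)/f ≈ 8 × 220 × 11.33776 ≈ 19954.46 mg.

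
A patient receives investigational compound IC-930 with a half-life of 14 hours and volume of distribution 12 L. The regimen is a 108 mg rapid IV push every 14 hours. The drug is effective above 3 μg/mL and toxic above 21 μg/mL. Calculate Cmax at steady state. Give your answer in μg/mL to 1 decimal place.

The dosing interval is 1 half-life, so f = 2^(−1) = 0.5.
Accumulation ratio R = 1/(1 − f) = 1/0.5 = 2/1.
Single-dose peak C₀ = D/Vd = 108/12 = 9 μg/mL.
Steady-state peak Cmax,ss = C₀·R = 9 × 2/1 ≈ 18.000 μg/mL.
Peak 18.0 μg/mL vs MTC 21 μg/mL: below toxic threshold.

18.0 μg/mL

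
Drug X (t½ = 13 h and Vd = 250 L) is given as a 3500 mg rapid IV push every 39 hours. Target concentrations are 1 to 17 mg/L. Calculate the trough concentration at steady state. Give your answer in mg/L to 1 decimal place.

2.0 mg/L

The dosing interval is 3 half-lives, so f = 2^(−3) = 0.125.
Accumulation ratio R = 1/(1 − f) = 1/0.875 = 8/7.
Single-dose peak C₀ = D/Vd = 3500/250 = 14 mg/L.
Steady-state peak Cmax,ss = C₀·R = 14 × 8/7 ≈ 16.000 mg/L.
Steady-state trough Cmin,ss = Cmax,ss·f ≈ 16.000 × 0.125 ≈ 2.000 mg/L.
Trough 2.0 mg/L vs MEC 1 mg/L: adequate.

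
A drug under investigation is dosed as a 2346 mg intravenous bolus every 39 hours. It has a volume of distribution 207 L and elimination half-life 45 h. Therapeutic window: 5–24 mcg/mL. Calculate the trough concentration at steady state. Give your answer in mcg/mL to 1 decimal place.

k = ln2/t½ = ln2/45 ≈ 0.015403 h⁻¹; fraction remaining f = e^(−kτ) = e^(−0.015403×39) ≈ 0.5484.
At steady state, accumulation factor R = 1/(1 − e^(−kτ)) ≈ 2.2143.
Single-dose peak C₀ = D/Vd = 2346/207 ≈ 11.333 mcg/mL.
Cmax,ss = C₀/(1 − f) ≈ 11.333/0.4516 ≈ 25.095 mcg/mL.
Steady-state trough Cmin,ss = Cmax,ss·f ≈ 25.095 × 0.5484 ≈ 13.762 mcg/mL.
Trough 13.8 mcg/mL vs MEC 5 mcg/mL: adequate.

13.8 mcg/mL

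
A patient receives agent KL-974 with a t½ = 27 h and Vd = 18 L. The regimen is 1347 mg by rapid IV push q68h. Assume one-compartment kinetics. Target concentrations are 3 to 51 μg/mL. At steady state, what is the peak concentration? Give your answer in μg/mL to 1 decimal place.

k = ln2/t½ = ln2/27 ≈ 0.025672 h⁻¹; fraction remaining f = e^(−kτ) = e^(−0.025672×68) ≈ 0.1745.
At steady state, accumulation factor R = 1/(1 − e^(−kτ)) ≈ 1.2114.
Single-dose peak C₀ = D/Vd = 1347/18 ≈ 74.833 μg/mL.
Steady-state peak Cmax,ss = C₀·R ≈ 74.833 × 1.2114 ≈ 90.653 μg/mL.
Peak 90.7 μg/mL vs MTC 51 μg/mL: exceeds toxic threshold.

90.7 μg/mL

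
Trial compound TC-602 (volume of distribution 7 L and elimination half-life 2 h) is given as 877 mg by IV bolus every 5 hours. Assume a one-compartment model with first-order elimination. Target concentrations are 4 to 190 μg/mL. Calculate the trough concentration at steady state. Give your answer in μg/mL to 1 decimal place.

26.9 μg/mL

Over one 5-h interval, 5/2 ≈ 2.5 half-lives elapse, leaving f ≈ 0.1768 of each dose.
Each bolus raises the concentration by D/Vd = 877/7 ≈ 125.286 μg/mL.
Steady-state trough Cmin,ss = C₀·f/(1−f) ≈ 125.286 × 0.1768/0.8232 ≈ 26.908 μg/mL.
Trough 26.9 μg/mL vs MEC 4 μg/mL: adequate.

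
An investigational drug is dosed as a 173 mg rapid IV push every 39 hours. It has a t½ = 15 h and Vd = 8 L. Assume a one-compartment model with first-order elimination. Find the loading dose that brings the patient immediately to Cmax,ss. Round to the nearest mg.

f = (1/2)^(39/15) ≈ 0.164938; accumulation ratio R = 1/(1−f) ≈ 1.19752.
Loading dose to hit Cmax,ss on first dose: D_load = D_maint·R ≈ 173 × 1.19752 ≈ 207.17 mg.

207 mg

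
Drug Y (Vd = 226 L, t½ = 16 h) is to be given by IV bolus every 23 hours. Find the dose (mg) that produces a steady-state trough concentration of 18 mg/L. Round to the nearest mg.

6950 mg

τ/t½ = 23/16 ≈ 1.4375, so f = (1/2)^(23/16) ≈ 0.369207.
Cmin,ss = (D/Vd)·f/(1−f), so D = Cmin,ss·Vd·(1−f)/f.
D = 18 × 226 × (1−f)/f ≈ 18 × 226 × 1.70851 ≈ 6950.22 mg.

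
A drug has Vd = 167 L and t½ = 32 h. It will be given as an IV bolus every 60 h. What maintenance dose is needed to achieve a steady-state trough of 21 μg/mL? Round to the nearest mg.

τ/t½ = 60/32 ≈ 1.875, so f = (1/2)^(60/32) ≈ 0.272627.
Cmin,ss = (D/Vd)·f/(1−f), so D = Cmin,ss·Vd·(1−f)/f.
D = 21 × 167 × (1−f)/f ≈ 21 × 167 × 2.66802 ≈ 9356.75 mg.

9357 mg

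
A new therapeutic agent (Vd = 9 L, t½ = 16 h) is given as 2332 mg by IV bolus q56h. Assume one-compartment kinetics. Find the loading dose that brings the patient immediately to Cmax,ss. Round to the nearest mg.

2558 mg

f = (1/2)^(56/16) ≈ 0.088388; accumulation ratio R = 1/(1−f) ≈ 1.09696.
Loading dose to hit Cmax,ss on first dose: D_load = D_maint·R ≈ 2332 × 1.09696 ≈ 2558.11 mg.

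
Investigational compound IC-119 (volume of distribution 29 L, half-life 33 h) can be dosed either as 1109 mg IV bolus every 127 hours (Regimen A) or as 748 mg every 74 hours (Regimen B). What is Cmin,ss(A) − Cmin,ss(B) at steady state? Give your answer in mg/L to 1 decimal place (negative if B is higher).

-4.1 mg/L

Regimen A: f = (1/2)^(127/33) ≈ 0.0694; Cmin,ss = (1109/29)·f/(1−f) ≈ 2.852 mg/L.
Regimen B: f = (1/2)^(74/33) ≈ 0.2113; Cmin,ss = (748/29)·f/(1−f) ≈ 6.910 mg/L.
Difference ≈ 2.852 − 6.910 ≈ -4.058 mg/L.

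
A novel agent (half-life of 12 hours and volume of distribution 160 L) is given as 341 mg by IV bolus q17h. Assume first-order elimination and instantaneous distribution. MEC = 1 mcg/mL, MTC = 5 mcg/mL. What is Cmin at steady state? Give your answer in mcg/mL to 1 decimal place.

k = ln2/t½ = ln2/12 ≈ 0.057762 h⁻¹; fraction remaining f = e^(−kτ) = e^(−0.057762×17) ≈ 0.3746.
Each bolus raises the concentration by D/Vd = 341/160 ≈ 2.131 mcg/mL.
Steady-state trough Cmin,ss = C₀·f/(1−f) ≈ 2.131 × 0.3746/0.6254 ≈ 1.276 mcg/mL.
Trough 1.3 mcg/mL vs MEC 1 mcg/mL: adequate.

1.3 mcg/mL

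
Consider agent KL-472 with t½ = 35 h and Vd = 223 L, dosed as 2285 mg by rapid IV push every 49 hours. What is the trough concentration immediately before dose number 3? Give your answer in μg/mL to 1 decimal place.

f = (1/2)^(τ/t½) = (1/2)^(49/35) ≈ 0.3789.
C₀ = D/Vd = 2285/223 ≈ 10.247 μg/mL.
Before the 3rd dose, 2 doses have been given. Superposition: Cmin = C₀·(f + f²).
≈ 10.247 × (0.3789 + 0.1436) ≈ 10.247 × 0.5225 ≈ 5.354 μg/mL.

5.4 μg/mL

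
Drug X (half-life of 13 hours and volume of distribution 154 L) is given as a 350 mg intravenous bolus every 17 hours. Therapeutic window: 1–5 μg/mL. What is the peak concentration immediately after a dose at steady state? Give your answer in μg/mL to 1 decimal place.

k = ln2/t½ = ln2/13 ≈ 0.053319 h⁻¹; fraction remaining f = e^(−kτ) = e^(−0.053319×17) ≈ 0.4040.
Accumulation ratio R = 1/(1 − f) ≈ 1/0.5960 ≈ 1.6779.
Single-dose peak C₀ = D/Vd = 350/154 ≈ 2.273 μg/mL.
Steady-state peak Cmax,ss = C₀·R ≈ 2.273 × 1.6779 ≈ 3.814 μg/mL.
Peak 3.8 μg/mL vs MTC 5 μg/mL: below toxic threshold.

3.8 μg/mL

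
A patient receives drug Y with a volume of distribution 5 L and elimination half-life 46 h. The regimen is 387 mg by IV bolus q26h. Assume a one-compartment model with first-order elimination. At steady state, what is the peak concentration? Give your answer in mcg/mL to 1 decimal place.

k = ln2/t½ = ln2/46 ≈ 0.015068 h⁻¹; fraction remaining f = e^(−kτ) = e^(−0.015068×26) ≈ 0.6759.
At steady state, accumulation factor R = 1/(1 − e^(−kτ)) ≈ 3.0855.
Each bolus raises the concentration by D/Vd = 387/5 ≈ 77.400 mcg/mL.
Steady-state peak Cmax,ss = C₀·R ≈ 77.400 × 3.0855 ≈ 238.818 mcg/mL.

238.8 mcg/mL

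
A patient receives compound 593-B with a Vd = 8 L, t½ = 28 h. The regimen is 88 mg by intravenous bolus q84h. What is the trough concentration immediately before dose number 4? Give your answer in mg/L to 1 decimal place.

f = (1/2)^(τ/t½) = (1/2)^(84/28) ≈ 0.1250.
C₀ = D/Vd = 88/8 ≈ 11.000 mg/L.
Before the 4th dose, 3 doses have been given. Superposition: Cmin = C₀·(f + f² + … + f^3).
≈ 11.000 × (0.1250 + 0.0156 + 0.0020) ≈ 11.000 × 0.1426 ≈ 1.569 mg/L.

1.6 mg/L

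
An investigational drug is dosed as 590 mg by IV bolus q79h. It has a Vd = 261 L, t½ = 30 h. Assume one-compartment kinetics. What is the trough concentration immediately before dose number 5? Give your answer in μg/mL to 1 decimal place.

0.4 μg/mL

f = (1/2)^(τ/t½) = (1/2)^(79/30) ≈ 0.1612.
C₀ = D/Vd = 590/261 ≈ 2.261 μg/mL.
Before the 5th dose, 4 doses have been given. Superposition: Cmin = C₀·(f + f² + … + f^4).
≈ 2.261 × (0.1612 + 0.0260 + 0.0042 + 0.0007) ≈ 2.261 × 0.1921 ≈ 0.434 μg/mL.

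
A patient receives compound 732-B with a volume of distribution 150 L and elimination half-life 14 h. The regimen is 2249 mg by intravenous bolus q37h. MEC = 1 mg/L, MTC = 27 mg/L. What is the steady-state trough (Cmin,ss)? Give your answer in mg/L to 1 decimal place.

2.9 mg/L

τ/t½ = 37/14 ≈ 2.6429, so fraction remaining f = (1/2)^(37/14) ≈ 0.1601.
Each bolus raises the concentration by D/Vd = 2249/150 ≈ 14.993 mg/L.
Steady-state trough Cmin,ss = C₀·f/(1−f) ≈ 14.993 × 0.1601/0.8399 ≈ 2.858 mg/L.
Trough 2.9 mg/L vs MEC 1 mg/L: adequate.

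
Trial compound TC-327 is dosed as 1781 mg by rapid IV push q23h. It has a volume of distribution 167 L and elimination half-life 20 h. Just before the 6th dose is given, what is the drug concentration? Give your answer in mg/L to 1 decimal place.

8.6 mg/L

f = (1/2)^(τ/t½) = (1/2)^(23/20) ≈ 0.4506.
C₀ = D/Vd = 1781/167 ≈ 10.665 mg/L.
Before the 6th dose, 5 doses have been given. Superposition: Cmin = C₀·(f + f² + … + f^5).
≈ 10.665 × (0.4506 + 0.2030 + 0.0915 + 0.0412 + 0.0186) ≈ 10.665 × 0.8049 ≈ 8.584 mg/L.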